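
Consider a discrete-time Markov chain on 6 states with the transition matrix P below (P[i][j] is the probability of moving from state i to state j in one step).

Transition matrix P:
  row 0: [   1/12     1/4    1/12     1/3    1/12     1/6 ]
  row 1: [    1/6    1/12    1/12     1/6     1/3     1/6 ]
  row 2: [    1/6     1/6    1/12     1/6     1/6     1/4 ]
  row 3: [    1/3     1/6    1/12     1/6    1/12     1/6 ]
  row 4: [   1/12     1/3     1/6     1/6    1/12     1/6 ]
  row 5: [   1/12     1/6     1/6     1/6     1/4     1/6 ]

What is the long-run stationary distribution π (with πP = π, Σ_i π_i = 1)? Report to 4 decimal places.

Balance equations π_j = Σ_i π_i·P[i][j]:
  π_0 = 1/12·π_0 + 1/6·π_1 + 1/6·π_2 + 1/3·π_3 + 1/12·π_4 + 1/12·π_5
  π_1 = 1/4·π_0 + 1/12·π_1 + 1/6·π_2 + 1/6·π_3 + 1/3·π_4 + 1/6·π_5
  π_2 = 1/12·π_0 + 1/12·π_1 + 1/12·π_2 + 1/12·π_3 + 1/6·π_4 + 1/6·π_5
  π_3 = 1/3·π_0 + 1/6·π_1 + 1/6·π_2 + 1/6·π_3 + 1/6·π_4 + 1/6·π_5
  π_4 = 1/12·π_0 + 1/3·π_1 + 1/6·π_2 + 1/12·π_3 + 1/12·π_4 + 1/4·π_5
  normalize: π_0 + π_1 + π_2 + π_3 + π_4 + π_5 = 1
Solving the linear system gives exactly π = [3175/20237, 3887/20237, 2270/20237, 3902/20237, 3441/20237, 3562/20237].

π = [0.1569, 0.1921, 0.1122, 0.1928, 0.1700, 0.1760]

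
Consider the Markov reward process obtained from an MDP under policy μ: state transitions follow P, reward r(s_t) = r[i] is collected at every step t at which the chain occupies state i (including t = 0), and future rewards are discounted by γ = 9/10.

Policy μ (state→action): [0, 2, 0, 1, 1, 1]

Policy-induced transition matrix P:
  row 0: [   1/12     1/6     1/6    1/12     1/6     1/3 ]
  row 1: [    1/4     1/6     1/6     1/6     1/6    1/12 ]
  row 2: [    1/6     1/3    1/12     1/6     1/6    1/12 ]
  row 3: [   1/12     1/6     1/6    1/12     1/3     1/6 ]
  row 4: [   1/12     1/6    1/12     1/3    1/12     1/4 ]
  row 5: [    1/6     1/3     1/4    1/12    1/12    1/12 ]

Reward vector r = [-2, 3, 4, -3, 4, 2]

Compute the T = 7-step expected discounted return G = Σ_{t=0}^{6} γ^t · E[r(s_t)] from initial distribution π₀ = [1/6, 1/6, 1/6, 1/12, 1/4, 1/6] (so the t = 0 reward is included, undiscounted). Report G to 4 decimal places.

G = 8.1406

t=0: π = [0.1667, 0.1667, 0.1667, 0.0833, 0.2500, 0.1667], E[r] = 1.9167, γ^t·E[r] = 1.916667, running G = 1.916667
t=1: π = [0.1389, 0.2222, 0.1458, 0.1736, 0.1458, 0.1736], E[r] = 1.3819, γ^t·E[r] = 1.243750, running G = 3.160417
t=2: π = [0.1470, 0.2199, 0.1568, 0.1505, 0.1690, 0.1568], E[r] = 1.5313, γ^t·E[r] = 1.240313, running G = 4.400729
t=3: π = [0.1461, 0.2189, 0.1526, 0.1570, 0.1646, 0.1608], E[r] = 1.4839, γ^t·E[r] = 1.081793, running G = 5.482522
t=4: π = [0.1459, 0.2189, 0.1536, 0.1554, 0.1657, 0.1604], E[r] = 1.4966, γ^t·E[r] = 0.981938, running G = 6.464460
t=5: π = [0.1460, 0.2190, 0.1534, 0.1558, 0.1654, 0.1604], E[r] = 1.4937, γ^t·E[r] = 0.882001, running G = 7.346461
t=6: π = [0.1460, 0.2190, 0.1535, 0.1557, 0.1655, 0.1604], E[r] = 1.4943, γ^t·E[r] = 0.794153, running G = 8.140613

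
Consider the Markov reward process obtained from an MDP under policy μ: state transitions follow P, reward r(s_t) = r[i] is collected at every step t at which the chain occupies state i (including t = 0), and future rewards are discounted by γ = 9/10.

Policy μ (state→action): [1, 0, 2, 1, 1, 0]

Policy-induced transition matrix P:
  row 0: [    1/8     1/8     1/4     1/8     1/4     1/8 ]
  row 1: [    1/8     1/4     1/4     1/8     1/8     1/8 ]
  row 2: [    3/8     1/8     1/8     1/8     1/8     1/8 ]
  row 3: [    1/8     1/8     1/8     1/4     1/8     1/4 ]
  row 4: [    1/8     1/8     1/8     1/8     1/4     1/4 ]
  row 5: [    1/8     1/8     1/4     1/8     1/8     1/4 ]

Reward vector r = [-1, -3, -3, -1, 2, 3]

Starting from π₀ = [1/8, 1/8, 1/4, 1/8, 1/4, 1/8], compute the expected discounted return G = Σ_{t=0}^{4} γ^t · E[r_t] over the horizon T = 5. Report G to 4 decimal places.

G = -1.7178

t=0: π = [0.1250, 0.1250, 0.2500, 0.1250, 0.2500, 0.1250], E[r] = -0.5000, γ^t·E[r] = -0.500000, running G = -0.500000
t=1: π = [0.1875, 0.1406, 0.1719, 0.1406, 0.1719, 0.1875], E[r] = -0.3594, γ^t·E[r] = -0.323438, running G = -0.823438
t=2: π = [0.1680, 0.1426, 0.1895, 0.1426, 0.1699, 0.1875], E[r] = -0.4043, γ^t·E[r] = -0.327480, running G = -1.150918
t=3: π = [0.1724, 0.1428, 0.1873, 0.1428, 0.1672, 0.1875], E[r] = -0.4084, γ^t·E[r] = -0.297758, running G = -1.448676
t=4: π = [0.1718, 0.1429, 0.1878, 0.1429, 0.1674, 0.1872], E[r] = -0.4102, γ^t·E[r] = -0.269164, running G = -1.717840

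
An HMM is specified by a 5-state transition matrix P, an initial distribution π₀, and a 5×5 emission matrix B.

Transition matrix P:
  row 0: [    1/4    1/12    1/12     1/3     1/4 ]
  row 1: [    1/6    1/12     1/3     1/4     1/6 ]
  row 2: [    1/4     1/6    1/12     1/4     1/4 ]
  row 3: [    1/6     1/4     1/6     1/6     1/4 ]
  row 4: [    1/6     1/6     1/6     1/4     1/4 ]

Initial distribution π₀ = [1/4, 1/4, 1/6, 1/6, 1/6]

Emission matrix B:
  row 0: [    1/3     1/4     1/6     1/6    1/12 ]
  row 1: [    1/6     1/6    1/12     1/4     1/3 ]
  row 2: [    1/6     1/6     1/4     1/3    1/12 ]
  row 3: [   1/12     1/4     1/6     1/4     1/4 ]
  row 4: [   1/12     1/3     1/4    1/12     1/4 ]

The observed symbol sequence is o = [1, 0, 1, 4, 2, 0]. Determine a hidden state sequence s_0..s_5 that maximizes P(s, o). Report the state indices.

path = [0, 0, 3, 1, 2, 0]

t=0: δ = [6.250e-02, 4.167e-02, 2.778e-02, 4.167e-02, 5.556e-02]  (obs o_0=1)
t=1: δ = [5.208e-03, 1.736e-03, 2.315e-03, 1.736e-03, 1.302e-03]  ψ = [0, 3, 1, 0, 0]  (obs o_1=0)
t=2: δ = [3.255e-04, 7.234e-05, 9.645e-05, 4.340e-04, 4.340e-04]  ψ = [0, 0, 1, 0, 0]  (obs o_2=1)
t=3: δ = [6.782e-06, 3.617e-05, 6.028e-06, 2.713e-05, 2.713e-05]  ψ = [0, 3, 3, 0, 3]  (obs o_3=4)
t=4: δ = [1.005e-06, 5.651e-07, 3.014e-06, 1.507e-06, 1.695e-06]  ψ = [1, 3, 1, 1, 3]  (obs o_4=2)
t=5: δ = [2.512e-07, 8.372e-08, 4.710e-08, 6.279e-08, 6.279e-08]  ψ = [2, 2, 4, 2, 2]  (obs o_5=0)
backtrack: best end state = 0; path = [0, 0, 3, 1, 2, 0]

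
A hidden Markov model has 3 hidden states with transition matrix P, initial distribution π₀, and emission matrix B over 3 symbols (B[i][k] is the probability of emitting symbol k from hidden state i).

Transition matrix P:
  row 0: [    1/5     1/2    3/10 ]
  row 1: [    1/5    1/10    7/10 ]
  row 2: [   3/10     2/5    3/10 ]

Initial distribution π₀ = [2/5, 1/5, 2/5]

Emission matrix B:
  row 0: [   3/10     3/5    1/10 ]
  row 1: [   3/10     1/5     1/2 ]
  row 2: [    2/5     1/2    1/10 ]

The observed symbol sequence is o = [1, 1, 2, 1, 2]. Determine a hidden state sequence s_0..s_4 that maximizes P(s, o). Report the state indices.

path = [2, 0, 1, 2, 1]

t=0: δ = [2.400e-01, 4.000e-02, 2.000e-01]  (obs o_0=1)
t=1: δ = [3.600e-02, 2.400e-02, 3.600e-02]  ψ = [2, 0, 0]  (obs o_1=1)
t=2: δ = [1.080e-03, 9.000e-03, 1.680e-03]  ψ = [2, 0, 1]  (obs o_2=2)
t=3: δ = [1.080e-03, 1.800e-04, 3.150e-03]  ψ = [1, 1, 1]  (obs o_3=1)
t=4: δ = [9.450e-05, 6.300e-04, 9.450e-05]  ψ = [2, 2, 2]  (obs o_4=2)
backtrack: best end state = 1; path = [2, 0, 1, 2, 1]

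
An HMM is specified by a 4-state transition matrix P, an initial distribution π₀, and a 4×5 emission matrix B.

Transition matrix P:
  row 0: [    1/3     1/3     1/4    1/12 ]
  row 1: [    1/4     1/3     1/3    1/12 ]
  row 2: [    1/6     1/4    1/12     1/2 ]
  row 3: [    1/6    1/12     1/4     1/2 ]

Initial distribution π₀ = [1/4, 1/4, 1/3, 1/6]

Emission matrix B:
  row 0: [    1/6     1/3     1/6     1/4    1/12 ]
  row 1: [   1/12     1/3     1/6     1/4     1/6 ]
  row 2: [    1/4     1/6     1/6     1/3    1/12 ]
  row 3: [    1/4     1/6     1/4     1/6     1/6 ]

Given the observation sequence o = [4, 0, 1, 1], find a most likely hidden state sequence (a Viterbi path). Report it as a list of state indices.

path = [1, 2, 1, 1]

t=0: δ = [2.083e-02, 4.167e-02, 2.778e-02, 2.778e-02]  (obs o_0=4)
t=1: δ = [1.736e-03, 1.157e-03, 3.472e-03, 3.472e-03]  ψ = [1, 1, 1, 2]  (obs o_1=0)
t=2: δ = [1.929e-04, 2.894e-04, 1.447e-04, 2.894e-04]  ψ = [0, 2, 3, 2]  (obs o_2=1)
t=3: δ = [2.411e-05, 3.215e-05, 1.608e-05, 2.411e-05]  ψ = [1, 1, 1, 3]  (obs o_3=1)
backtrack: best end state = 1; path = [1, 2, 1, 1]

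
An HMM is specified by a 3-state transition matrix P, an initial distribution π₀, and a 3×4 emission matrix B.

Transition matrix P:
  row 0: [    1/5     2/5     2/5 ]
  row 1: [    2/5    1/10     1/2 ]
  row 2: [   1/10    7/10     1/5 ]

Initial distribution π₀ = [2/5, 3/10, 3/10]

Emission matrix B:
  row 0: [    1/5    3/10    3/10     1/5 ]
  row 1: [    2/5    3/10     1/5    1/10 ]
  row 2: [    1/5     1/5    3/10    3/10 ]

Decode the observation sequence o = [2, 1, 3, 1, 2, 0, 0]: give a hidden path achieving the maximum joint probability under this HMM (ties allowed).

path = [2, 1, 2, 1, 2, 1, 2]

t=0: δ = [1.200e-01, 6.000e-02, 9.000e-02]  (obs o_0=2)
t=1: δ = [7.200e-03, 1.890e-02, 9.600e-03]  ψ = [0, 2, 0]  (obs o_1=1)
t=2: δ = [1.512e-03, 6.720e-04, 2.835e-03]  ψ = [1, 2, 1]  (obs o_2=3)
t=3: δ = [9.072e-05, 5.954e-04, 1.210e-04]  ψ = [0, 2, 0]  (obs o_3=1)
t=4: δ = [7.144e-05, 1.693e-05, 8.930e-05]  ψ = [1, 2, 1]  (obs o_4=2)
t=5: δ = [2.858e-06, 2.500e-05, 5.715e-06]  ψ = [0, 2, 0]  (obs o_5=0)
t=6: δ = [2.000e-06, 1.600e-06, 2.500e-06]  ψ = [1, 2, 1]  (obs o_6=0)
backtrack: best end state = 2; path = [2, 1, 2, 1, 2, 1, 2]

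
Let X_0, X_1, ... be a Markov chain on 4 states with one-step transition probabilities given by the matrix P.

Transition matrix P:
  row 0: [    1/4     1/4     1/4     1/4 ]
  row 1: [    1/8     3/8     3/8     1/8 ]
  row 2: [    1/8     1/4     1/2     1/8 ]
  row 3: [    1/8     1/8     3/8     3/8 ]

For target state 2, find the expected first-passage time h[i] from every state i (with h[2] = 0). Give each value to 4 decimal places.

First-step conditioning: h[2] = 0; for i ≠ 2, h[i] = 1 + Σ_k P[i][k]·h[k].
  h[0] = 1 + 1/4·h[0] + 1/4·h[1] + 1/4·h[3]
  h[1] = 1 + 1/8·h[0] + 3/8·h[1] + 1/8·h[3]
  h[3] = 1 + 1/8·h[0] + 1/8·h[1] + 3/8·h[3]
Solving the 3×3 linear system over states ≠ 2 gives exactly h = [16/5, 14/5, 0, 14/5] (h[2] = 0 is the target).

h = [3.2000, 2.8000, 0.0000, 2.8000]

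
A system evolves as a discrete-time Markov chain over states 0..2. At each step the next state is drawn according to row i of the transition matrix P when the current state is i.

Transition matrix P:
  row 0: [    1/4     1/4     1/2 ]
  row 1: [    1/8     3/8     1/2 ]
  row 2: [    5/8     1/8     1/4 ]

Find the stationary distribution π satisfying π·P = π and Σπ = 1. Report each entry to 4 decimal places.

π = [0.3714, 0.2286, 0.4000]

Balance equations π_j = Σ_i π_i·P[i][j]:
  π_0 = 1/4·π_0 + 1/8·π_1 + 5/8·π_2
  π_1 = 1/4·π_0 + 3/8·π_1 + 1/8·π_2
  normalize: π_0 + π_1 + π_2 = 1
Solving the linear system gives exactly π = [13/35, 8/35, 2/5].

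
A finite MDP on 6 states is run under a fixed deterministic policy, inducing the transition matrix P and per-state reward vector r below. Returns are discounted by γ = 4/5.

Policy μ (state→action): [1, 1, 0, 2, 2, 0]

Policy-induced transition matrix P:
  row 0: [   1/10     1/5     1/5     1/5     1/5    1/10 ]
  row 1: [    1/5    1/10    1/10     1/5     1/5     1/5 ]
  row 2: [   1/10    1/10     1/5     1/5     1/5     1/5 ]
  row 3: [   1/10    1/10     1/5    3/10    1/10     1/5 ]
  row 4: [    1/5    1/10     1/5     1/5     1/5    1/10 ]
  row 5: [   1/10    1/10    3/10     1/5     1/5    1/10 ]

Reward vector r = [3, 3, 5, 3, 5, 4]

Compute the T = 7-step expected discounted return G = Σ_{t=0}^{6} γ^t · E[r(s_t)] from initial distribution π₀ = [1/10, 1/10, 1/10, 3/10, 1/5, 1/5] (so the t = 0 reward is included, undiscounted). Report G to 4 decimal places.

G = 15.3562

t=0: π = [0.1000, 0.1000, 0.1000, 0.3000, 0.2000, 0.2000], E[r] = 3.8000, γ^t·E[r] = 3.800000, running G = 3.800000
t=1: π = [0.1300, 0.1100, 0.2100, 0.2300, 0.1700, 0.1500], E[r] = 3.9100, γ^t·E[r] = 3.128000, running G = 6.928000
t=2: π = [0.1280, 0.1130, 0.2040, 0.2230, 0.1770, 0.1550], E[r] = 3.9170, γ^t·E[r] = 2.506880, running G = 9.434880
t=3: π = [0.1290, 0.1128, 0.2042, 0.2223, 0.1777, 0.1540], E[r] = 3.9178, γ^t·E[r] = 2.005914, running G = 11.440794
t=4: π = [0.1291, 0.1129, 0.2041, 0.2222, 0.1778, 0.1539], E[r] = 3.9177, γ^t·E[r] = 1.604694, running G = 13.045488
t=5: π = [0.1291, 0.1129, 0.2041, 0.2222, 0.1778, 0.1539], E[r] = 3.9177, γ^t·E[r] = 1.283747, running G = 14.329235
t=6: π = [0.1291, 0.1129, 0.2041, 0.2222, 0.1778, 0.1539], E[r] = 3.9177, γ^t·E[r] = 1.026997, running G = 15.356232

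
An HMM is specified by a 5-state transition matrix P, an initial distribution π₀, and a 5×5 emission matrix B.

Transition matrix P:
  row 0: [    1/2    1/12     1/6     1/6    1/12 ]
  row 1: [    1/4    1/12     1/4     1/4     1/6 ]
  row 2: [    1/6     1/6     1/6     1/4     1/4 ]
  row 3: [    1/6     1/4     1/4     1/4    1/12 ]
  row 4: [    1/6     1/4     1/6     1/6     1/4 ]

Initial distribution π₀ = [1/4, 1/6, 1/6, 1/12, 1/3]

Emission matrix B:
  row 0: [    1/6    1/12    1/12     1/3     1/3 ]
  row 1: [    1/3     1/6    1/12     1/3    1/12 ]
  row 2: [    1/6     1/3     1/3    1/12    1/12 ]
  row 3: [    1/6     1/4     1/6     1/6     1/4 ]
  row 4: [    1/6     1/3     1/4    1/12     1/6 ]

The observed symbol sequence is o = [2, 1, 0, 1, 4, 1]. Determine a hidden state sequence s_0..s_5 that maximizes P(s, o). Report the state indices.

path = [4, 4, 1, 2, 3, 2]

t=0: δ = [2.083e-02, 1.389e-02, 5.556e-02, 1.389e-02, 8.333e-02]  (obs o_0=2)
t=1: δ = [1.157e-03, 3.472e-03, 4.630e-03, 3.472e-03, 6.944e-03]  ψ = [4, 4, 4, 2, 4]  (obs o_1=1)
t=2: δ = [1.929e-04, 5.787e-04, 1.929e-04, 1.929e-04, 2.894e-04]  ψ = [4, 4, 4, 2, 4]  (obs o_2=0)
t=3: δ = [1.206e-05, 1.206e-05, 4.823e-05, 3.617e-05, 3.215e-05]  ψ = [1, 4, 1, 1, 1]  (obs o_3=1)
t=4: δ = [2.679e-06, 7.535e-07, 7.535e-07, 3.014e-06, 2.009e-06]  ψ = [2, 3, 3, 2, 2]  (obs o_4=4)
t=5: δ = [1.116e-07, 1.256e-07, 2.512e-07, 1.884e-07, 1.674e-07]  ψ = [0, 3, 3, 3, 4]  (obs o_5=1)
backtrack: best end state = 2; path = [4, 4, 1, 2, 3, 2]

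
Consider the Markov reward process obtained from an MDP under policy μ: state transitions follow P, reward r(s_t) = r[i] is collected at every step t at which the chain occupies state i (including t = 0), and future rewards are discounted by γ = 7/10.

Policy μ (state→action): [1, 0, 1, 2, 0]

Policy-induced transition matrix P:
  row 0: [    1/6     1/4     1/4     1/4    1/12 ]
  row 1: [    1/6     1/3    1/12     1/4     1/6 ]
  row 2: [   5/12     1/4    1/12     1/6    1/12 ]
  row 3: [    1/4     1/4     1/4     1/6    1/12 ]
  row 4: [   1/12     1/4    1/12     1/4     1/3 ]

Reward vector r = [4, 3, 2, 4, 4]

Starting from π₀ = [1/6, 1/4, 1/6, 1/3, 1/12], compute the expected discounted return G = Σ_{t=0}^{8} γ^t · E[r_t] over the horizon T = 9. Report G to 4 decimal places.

t=0: π = [0.1667, 0.2500, 0.1667, 0.3333, 0.0833], E[r] = 3.4167, γ^t·E[r] = 3.416667, running G = 3.416667
t=1: π = [0.2292, 0.2708, 0.1667, 0.2083, 0.1250], E[r] = 3.3958, γ^t·E[r] = 2.377083, running G = 5.793750
t=2: π = [0.2153, 0.2726, 0.1563, 0.2188, 0.1372], E[r] = 3.4149, γ^t·E[r] = 1.673316, running G = 7.467066
t=3: π = [0.2125, 0.2727, 0.1557, 0.2188, 0.1403], E[r] = 3.4159, γ^t·E[r] = 1.171669, running G = 8.638735
t=4: π = [0.2121, 0.2727, 0.1552, 0.2188, 0.1411], E[r] = 3.4168, γ^t·E[r] = 0.820385, running G = 9.459120
t=5: π = [0.2119, 0.2727, 0.1552, 0.2188, 0.1413], E[r] = 3.4170, γ^t·E[r] = 0.574290, running G = 10.033409
t=6: π = [0.2119, 0.2727, 0.1551, 0.2188, 0.1414], E[r] = 3.4170, γ^t·E[r] = 0.402008, running G = 10.435418
t=7: π = [0.2119, 0.2727, 0.1551, 0.2188, 0.1414], E[r] = 3.4170, γ^t·E[r] = 0.281407, running G = 10.716824
t=8: π = [0.2119, 0.2727, 0.1551, 0.2188, 0.1414], E[r] = 3.4170, γ^t·E[r] = 0.196985, running G = 10.913809

G = 10.9138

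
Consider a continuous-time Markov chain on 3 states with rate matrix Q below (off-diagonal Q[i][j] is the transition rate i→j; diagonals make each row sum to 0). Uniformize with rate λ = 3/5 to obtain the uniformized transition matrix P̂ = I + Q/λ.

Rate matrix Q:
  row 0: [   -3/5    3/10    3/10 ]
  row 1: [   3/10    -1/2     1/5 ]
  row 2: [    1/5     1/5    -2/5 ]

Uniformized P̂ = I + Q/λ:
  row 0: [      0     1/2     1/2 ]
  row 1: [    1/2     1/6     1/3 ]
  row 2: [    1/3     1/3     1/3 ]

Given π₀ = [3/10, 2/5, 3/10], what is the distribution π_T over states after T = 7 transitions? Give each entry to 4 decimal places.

π = [0.2910, 0.3272, 0.3818]

t=0: π = [0.3000, 0.4000, 0.3000]
t=1: π = [0.3000, 0.3167, 0.3833]
t=2: π = [0.2861, 0.3306, 0.3833]
t=3: π = [0.2931, 0.3259, 0.3810]
t=4: π = [0.2900, 0.3279, 0.3822]
t=5: π = [0.2913, 0.3270, 0.3817]
t=6: π = [0.2907, 0.3274, 0.3819]
t=7: π = [0.2910, 0.3272, 0.3818]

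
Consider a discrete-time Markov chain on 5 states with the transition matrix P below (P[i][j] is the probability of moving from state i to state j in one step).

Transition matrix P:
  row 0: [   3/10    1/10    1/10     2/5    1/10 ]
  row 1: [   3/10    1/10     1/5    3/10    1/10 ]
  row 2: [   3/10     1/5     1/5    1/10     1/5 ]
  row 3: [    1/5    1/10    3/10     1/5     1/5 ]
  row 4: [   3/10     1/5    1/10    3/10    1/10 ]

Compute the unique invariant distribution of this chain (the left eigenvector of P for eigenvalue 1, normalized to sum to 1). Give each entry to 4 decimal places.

Balance equations π_j = Σ_i π_i·P[i][j]:
  π_0 = 3/10·π_0 + 3/10·π_1 + 3/10·π_2 + 1/5·π_3 + 3/10·π_4
  π_1 = 1/10·π_0 + 1/10·π_1 + 1/5·π_2 + 1/10·π_3 + 1/5·π_4
  π_2 = 1/10·π_0 + 1/5·π_1 + 1/5·π_2 + 3/10·π_3 + 1/10·π_4
  π_3 = 2/5·π_0 + 3/10·π_1 + 1/10·π_2 + 1/5·π_3 + 3/10·π_4
  normalize: π_0 + π_1 + π_2 + π_3 + π_4 = 1
Solving the linear system gives exactly π = [3122/11411, 1517/11411, 2106/11411, 3013/11411, 1653/11411].

π = [0.2736, 0.1329, 0.1846, 0.2640, 0.1449]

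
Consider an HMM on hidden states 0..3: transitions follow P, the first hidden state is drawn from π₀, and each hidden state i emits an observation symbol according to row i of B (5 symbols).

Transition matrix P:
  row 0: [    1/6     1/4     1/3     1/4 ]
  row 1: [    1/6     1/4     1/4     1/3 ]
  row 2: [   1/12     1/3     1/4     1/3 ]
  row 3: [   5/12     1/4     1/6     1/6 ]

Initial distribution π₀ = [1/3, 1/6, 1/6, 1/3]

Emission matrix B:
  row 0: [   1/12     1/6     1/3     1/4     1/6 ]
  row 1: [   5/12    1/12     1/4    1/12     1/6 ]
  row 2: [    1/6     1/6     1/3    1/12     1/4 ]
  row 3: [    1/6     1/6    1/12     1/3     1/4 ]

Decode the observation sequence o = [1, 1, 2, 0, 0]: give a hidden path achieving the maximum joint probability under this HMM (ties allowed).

path = [3, 0, 2, 1, 1]

t=0: δ = [5.556e-02, 1.389e-02, 2.778e-02, 5.556e-02]  (obs o_0=1)
t=1: δ = [3.858e-03, 1.157e-03, 3.086e-03, 2.315e-03]  ψ = [3, 0, 0, 0]  (obs o_1=1)
t=2: δ = [3.215e-04, 2.572e-04, 4.287e-04, 8.573e-05]  ψ = [3, 2, 0, 2]  (obs o_2=2)
t=3: δ = [4.465e-06, 5.954e-05, 1.786e-05, 2.381e-05]  ψ = [0, 2, 0, 2]  (obs o_3=0)
t=4: δ = [8.269e-07, 6.202e-06, 2.481e-06, 3.308e-06]  ψ = [1, 1, 1, 1]  (obs o_4=0)
backtrack: best end state = 1; path = [3, 0, 2, 1, 1]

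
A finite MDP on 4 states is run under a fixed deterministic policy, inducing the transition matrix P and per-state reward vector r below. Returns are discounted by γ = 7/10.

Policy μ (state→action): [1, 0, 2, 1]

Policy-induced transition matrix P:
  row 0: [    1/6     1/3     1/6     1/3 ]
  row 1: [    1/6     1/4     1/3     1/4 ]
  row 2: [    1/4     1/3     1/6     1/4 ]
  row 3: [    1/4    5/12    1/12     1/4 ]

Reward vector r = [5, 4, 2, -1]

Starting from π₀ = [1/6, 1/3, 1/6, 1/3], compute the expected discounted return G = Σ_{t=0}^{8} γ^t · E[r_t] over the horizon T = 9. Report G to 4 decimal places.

G = 7.6195

t=0: π = [0.1667, 0.3333, 0.1667, 0.3333], E[r] = 2.1667, γ^t·E[r] = 2.166667, running G = 2.166667
t=1: π = [0.2083, 0.3333, 0.1944, 0.2639], E[r] = 2.5000, γ^t·E[r] = 1.750000, running G = 3.916667
t=2: π = [0.2049, 0.3275, 0.2002, 0.2674], E[r] = 2.4676, γ^t·E[r] = 1.209120, running G = 5.125787
t=3: π = [0.2056, 0.3283, 0.1990, 0.2671], E[r] = 2.4723, γ^t·E[r] = 0.848005, running G = 5.973792
t=4: π = [0.2055, 0.3282, 0.1991, 0.2671], E[r] = 2.4716, γ^t·E[r] = 0.593422, running G = 6.567215
t=5: π = [0.2055, 0.3282, 0.1991, 0.2671], E[r] = 2.4717, γ^t·E[r] = 0.415414, running G = 6.982629
t=6: π = [0.2055, 0.3282, 0.1991, 0.2671], E[r] = 2.4717, γ^t·E[r] = 0.290788, running G = 7.273417
t=7: π = [0.2055, 0.3282, 0.1991, 0.2671], E[r] = 2.4717, γ^t·E[r] = 0.203552, running G = 7.476969
t=8: π = [0.2055, 0.3282, 0.1991, 0.2671], E[r] = 2.4717, γ^t·E[r] = 0.142486, running G = 7.619456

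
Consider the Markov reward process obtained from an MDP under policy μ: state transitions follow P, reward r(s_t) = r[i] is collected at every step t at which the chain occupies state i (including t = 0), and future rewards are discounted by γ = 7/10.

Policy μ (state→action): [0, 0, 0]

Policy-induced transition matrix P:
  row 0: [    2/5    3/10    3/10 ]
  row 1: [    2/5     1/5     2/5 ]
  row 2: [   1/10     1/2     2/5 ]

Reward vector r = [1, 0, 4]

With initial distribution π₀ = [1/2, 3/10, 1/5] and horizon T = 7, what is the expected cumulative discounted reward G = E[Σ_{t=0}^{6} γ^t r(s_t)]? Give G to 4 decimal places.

G = 4.9200

t=0: π = [0.5000, 0.3000, 0.2000], E[r] = 1.3000, γ^t·E[r] = 1.300000, running G = 1.300000
t=1: π = [0.3400, 0.3100, 0.3500], E[r] = 1.7400, γ^t·E[r] = 1.218000, running G = 2.518000
t=2: π = [0.2950, 0.3390, 0.3660], E[r] = 1.7590, γ^t·E[r] = 0.861910, running G = 3.379910
t=3: π = [0.2902, 0.3393, 0.3705], E[r] = 1.7722, γ^t·E[r] = 0.607865, running G = 3.987775
t=4: π = [0.2889, 0.3402, 0.3710], E[r] = 1.7728, γ^t·E[r] = 0.425642, running G = 4.413417
t=5: π = [0.2887, 0.3402, 0.3711], E[r] = 1.7732, γ^t·E[r] = 0.298016, running G = 4.711433
t=6: π = [0.2887, 0.3402, 0.3711], E[r] = 1.7732, γ^t·E[r] = 0.208613, running G = 4.920046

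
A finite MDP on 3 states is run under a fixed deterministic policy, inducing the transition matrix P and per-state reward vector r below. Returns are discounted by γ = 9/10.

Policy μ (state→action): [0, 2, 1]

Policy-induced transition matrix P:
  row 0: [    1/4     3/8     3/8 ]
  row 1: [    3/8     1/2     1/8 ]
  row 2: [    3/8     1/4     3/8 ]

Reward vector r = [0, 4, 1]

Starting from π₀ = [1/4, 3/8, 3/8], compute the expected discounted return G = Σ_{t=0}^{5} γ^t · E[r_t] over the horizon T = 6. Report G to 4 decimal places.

G = 8.5788

t=0: π = [0.2500, 0.3750, 0.3750], E[r] = 1.8750, γ^t·E[r] = 1.875000, running G = 1.875000
t=1: π = [0.3438, 0.3750, 0.2813], E[r] = 1.7813, γ^t·E[r] = 1.603125, running G = 3.478125
t=2: π = [0.3320, 0.3867, 0.2813], E[r] = 1.8281, γ^t·E[r] = 1.480781, running G = 4.958906
t=3: π = [0.3335, 0.3882, 0.2783], E[r] = 1.8311, γ^t·E[r] = 1.334839, running G = 6.293745
t=4: π = [0.3333, 0.3887, 0.2780], E[r] = 1.8329, γ^t·E[r] = 1.202556, running G = 7.496301
t=5: π = [0.3333, 0.3888, 0.2778], E[r] = 1.8332, γ^t·E[r] = 1.082490, running G = 8.578791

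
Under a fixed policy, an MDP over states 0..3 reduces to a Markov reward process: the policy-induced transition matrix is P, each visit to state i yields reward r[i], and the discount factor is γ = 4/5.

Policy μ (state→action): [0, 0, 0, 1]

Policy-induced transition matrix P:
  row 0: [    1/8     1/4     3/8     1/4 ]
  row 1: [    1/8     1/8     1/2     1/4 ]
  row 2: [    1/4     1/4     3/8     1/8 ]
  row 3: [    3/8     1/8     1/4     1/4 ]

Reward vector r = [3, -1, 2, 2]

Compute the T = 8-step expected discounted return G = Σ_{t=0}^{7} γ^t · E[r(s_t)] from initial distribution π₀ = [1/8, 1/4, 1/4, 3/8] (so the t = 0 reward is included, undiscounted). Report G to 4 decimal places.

t=0: π = [0.1250, 0.2500, 0.2500, 0.3750], E[r] = 1.3750, γ^t·E[r] = 1.375000, running G = 1.375000
t=1: π = [0.2500, 0.1719, 0.3594, 0.2188], E[r] = 1.7344, γ^t·E[r] = 1.387500, running G = 2.762500
t=2: π = [0.2246, 0.2012, 0.3691, 0.2051], E[r] = 1.6211, γ^t·E[r] = 1.037500, running G = 3.800000
t=3: π = [0.2224, 0.1992, 0.3745, 0.2039], E[r] = 1.6248, γ^t·E[r] = 0.831875, running G = 4.631875
t=4: π = [0.2228, 0.1996, 0.3744, 0.2032], E[r] = 1.6239, γ^t·E[r] = 0.665163, running G = 5.297038
t=5: π = [0.2226, 0.1996, 0.3746, 0.2032], E[r] = 1.6236, γ^t·E[r] = 0.532038, running G = 5.829075
t=6: π = [0.2226, 0.1996, 0.3746, 0.2032], E[r] = 1.6237, γ^t·E[r] = 0.425640, running G = 6.254715
t=7: π = [0.2226, 0.1996, 0.3746, 0.2032], E[r] = 1.6237, γ^t·E[r] = 0.340509, running G = 6.595224

G = 6.5952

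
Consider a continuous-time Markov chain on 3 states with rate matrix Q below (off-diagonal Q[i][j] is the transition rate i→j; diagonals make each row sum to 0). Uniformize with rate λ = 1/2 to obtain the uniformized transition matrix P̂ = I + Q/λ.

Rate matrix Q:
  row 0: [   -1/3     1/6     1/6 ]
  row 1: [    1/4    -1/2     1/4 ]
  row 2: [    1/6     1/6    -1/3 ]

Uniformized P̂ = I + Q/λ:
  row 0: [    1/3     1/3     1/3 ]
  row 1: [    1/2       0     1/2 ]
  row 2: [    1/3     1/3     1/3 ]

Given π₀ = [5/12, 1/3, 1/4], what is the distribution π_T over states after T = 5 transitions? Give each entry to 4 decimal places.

t=0: π = [0.4167, 0.3333, 0.2500]
t=1: π = [0.3889, 0.2222, 0.3889]
t=2: π = [0.3704, 0.2593, 0.3704]
t=3: π = [0.3765, 0.2469, 0.3765]
t=4: π = [0.3745, 0.2510, 0.3745]
t=5: π = [0.3752, 0.2497, 0.3752]

π = [0.3752, 0.2497, 0.3752]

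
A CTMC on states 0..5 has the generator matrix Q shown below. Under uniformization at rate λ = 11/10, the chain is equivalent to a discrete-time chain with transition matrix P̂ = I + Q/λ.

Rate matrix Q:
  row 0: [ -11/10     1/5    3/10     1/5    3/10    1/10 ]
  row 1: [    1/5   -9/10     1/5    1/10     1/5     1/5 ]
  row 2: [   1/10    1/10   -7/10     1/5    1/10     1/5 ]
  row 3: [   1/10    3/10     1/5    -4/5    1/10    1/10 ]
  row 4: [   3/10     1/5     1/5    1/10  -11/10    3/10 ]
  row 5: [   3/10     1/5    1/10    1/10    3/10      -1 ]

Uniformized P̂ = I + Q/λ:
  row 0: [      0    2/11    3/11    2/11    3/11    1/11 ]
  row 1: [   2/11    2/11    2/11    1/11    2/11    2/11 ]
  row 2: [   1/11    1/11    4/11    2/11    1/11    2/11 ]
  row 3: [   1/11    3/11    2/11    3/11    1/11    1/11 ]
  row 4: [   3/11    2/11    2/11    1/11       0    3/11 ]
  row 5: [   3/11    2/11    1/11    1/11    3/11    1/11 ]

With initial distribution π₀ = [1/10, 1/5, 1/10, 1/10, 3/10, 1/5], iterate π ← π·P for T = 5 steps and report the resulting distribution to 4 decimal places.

π = [0.1484, 0.1755, 0.2216, 0.1522, 0.1481, 0.1541]

t=0: π = [0.1000, 0.2000, 0.1000, 0.1000, 0.3000, 0.2000]
t=1: π = [0.1909, 0.1818, 0.1909, 0.1273, 0.1364, 0.1727]
t=2: π = [0.1463, 0.1760, 0.2182, 0.1488, 0.1612, 0.1496]
t=3: π = [0.1501, 0.1755, 0.2212, 0.1511, 0.1461, 0.1560]
t=4: π = [0.1481, 0.1754, 0.2215, 0.1521, 0.1493, 0.1535]
t=5: π = [0.1484, 0.1755, 0.2216, 0.1522, 0.1481, 0.1541]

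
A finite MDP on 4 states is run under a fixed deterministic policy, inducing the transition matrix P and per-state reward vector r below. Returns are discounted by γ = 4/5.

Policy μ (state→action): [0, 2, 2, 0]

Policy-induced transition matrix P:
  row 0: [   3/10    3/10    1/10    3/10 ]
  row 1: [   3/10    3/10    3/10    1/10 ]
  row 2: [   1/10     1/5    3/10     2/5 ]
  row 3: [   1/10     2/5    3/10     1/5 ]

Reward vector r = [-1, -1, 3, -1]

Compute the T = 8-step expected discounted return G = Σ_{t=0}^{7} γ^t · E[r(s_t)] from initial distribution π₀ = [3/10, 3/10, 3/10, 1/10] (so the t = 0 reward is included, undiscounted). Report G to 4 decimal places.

t=0: π = [0.3000, 0.3000, 0.3000, 0.1000], E[r] = 0.2000, γ^t·E[r] = 0.200000, running G = 0.200000
t=1: π = [0.2200, 0.2800, 0.2400, 0.2600], E[r] = -0.0400, γ^t·E[r] = -0.032000, running G = 0.168000
t=2: π = [0.2000, 0.3020, 0.2560, 0.2420], E[r] = 0.0240, γ^t·E[r] = 0.015360, running G = 0.183360
t=3: π = [0.2004, 0.2986, 0.2600, 0.2410], E[r] = 0.0400, γ^t·E[r] = 0.020480, running G = 0.203840
t=4: π = [0.1998, 0.2981, 0.2599, 0.2422], E[r] = 0.0397, γ^t·E[r] = 0.016253, running G = 0.220093
t=5: π = [0.1996, 0.2982, 0.2600, 0.2422], E[r] = 0.0402, γ^t·E[r] = 0.013160, running G = 0.233253
t=6: π = [0.1996, 0.2982, 0.2601, 0.2421], E[r] = 0.0403, γ^t·E[r] = 0.010574, running G = 0.243826
t=7: π = [0.1996, 0.2982, 0.2601, 0.2422], E[r] = 0.0404, γ^t·E[r] = 0.008462, running G = 0.252289

G = 0.2523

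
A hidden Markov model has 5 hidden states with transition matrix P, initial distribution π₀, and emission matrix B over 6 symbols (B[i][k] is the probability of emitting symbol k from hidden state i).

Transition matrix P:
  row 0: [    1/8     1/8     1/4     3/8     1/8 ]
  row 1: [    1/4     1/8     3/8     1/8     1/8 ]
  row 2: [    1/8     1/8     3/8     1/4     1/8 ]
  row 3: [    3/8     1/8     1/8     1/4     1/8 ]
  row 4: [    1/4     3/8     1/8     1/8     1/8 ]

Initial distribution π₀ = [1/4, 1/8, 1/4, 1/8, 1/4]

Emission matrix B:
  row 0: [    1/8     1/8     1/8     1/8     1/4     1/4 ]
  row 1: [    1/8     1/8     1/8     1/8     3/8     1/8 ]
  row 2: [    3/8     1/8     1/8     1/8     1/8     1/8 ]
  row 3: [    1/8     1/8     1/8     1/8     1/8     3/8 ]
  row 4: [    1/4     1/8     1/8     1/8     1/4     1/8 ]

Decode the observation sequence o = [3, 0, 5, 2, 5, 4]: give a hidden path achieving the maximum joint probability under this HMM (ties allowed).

path = [2, 2, 3, 0, 3, 0]

t=0: δ = [3.125e-02, 1.562e-02, 3.125e-02, 1.562e-02, 3.125e-02]  (obs o_0=3)
t=1: δ = [9.766e-04, 1.465e-03, 4.395e-03, 1.465e-03, 9.766e-04]  ψ = [4, 4, 2, 0, 0]  (obs o_1=0)
t=2: δ = [1.373e-04, 6.866e-05, 2.060e-04, 4.120e-04, 6.866e-05]  ψ = [2, 2, 2, 2, 2]  (obs o_2=5)
t=3: δ = [1.931e-05, 6.437e-06, 9.656e-06, 1.287e-05, 6.437e-06]  ψ = [3, 3, 2, 3, 3]  (obs o_3=2)
t=4: δ = [1.207e-06, 3.017e-07, 6.035e-07, 2.716e-06, 3.017e-07]  ψ = [3, 0, 0, 0, 0]  (obs o_4=5)
t=5: δ = [2.546e-07, 1.273e-07, 4.243e-08, 8.487e-08, 8.487e-08]  ψ = [3, 3, 3, 3, 3]  (obs o_5=4)
backtrack: best end state = 0; path = [2, 2, 3, 0, 3, 0]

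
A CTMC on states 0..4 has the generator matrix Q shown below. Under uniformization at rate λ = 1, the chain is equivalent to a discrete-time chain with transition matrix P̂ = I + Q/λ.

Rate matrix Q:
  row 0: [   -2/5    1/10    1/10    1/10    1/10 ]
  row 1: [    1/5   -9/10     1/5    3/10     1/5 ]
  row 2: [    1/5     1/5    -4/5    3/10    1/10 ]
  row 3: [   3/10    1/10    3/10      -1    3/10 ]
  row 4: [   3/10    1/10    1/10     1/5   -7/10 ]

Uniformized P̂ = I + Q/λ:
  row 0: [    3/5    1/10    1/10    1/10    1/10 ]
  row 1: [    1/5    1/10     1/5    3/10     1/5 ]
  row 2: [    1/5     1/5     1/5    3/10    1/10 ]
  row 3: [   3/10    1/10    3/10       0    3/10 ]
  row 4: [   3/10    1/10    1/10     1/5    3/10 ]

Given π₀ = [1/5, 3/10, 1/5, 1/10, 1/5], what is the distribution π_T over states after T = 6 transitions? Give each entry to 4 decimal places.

t=0: π = [0.2000, 0.3000, 0.2000, 0.1000, 0.2000]
t=1: π = [0.3100, 0.1200, 0.1700, 0.2100, 0.1900]
t=2: π = [0.3640, 0.1170, 0.1710, 0.1560, 0.1920]
t=3: π = [0.3804, 0.1171, 0.1600, 0.1612, 0.1813]
t=4: π = [0.3864, 0.1160, 0.1600, 0.1574, 0.1802]
t=5: π = [0.3883, 0.1160, 0.1591, 0.1575, 0.1791]
t=6: π = [0.3890, 0.1159, 0.1590, 0.1572, 0.1789]

π = [0.3890, 0.1159, 0.1590, 0.1572, 0.1789]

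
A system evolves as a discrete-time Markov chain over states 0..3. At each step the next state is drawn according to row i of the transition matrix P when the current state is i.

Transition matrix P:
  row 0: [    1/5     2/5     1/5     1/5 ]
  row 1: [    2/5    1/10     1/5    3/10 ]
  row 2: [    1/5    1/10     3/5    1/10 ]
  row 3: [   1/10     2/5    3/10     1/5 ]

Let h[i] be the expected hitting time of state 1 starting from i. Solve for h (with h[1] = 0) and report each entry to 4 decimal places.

h = [3.4270, 0.0000, 5.1124, 3.5955]

First-step conditioning: h[1] = 0; for i ≠ 1, h[i] = 1 + Σ_k P[i][k]·h[k].
  h[0] = 1 + 1/5·h[0] + 1/5·h[2] + 1/5·h[3]
  h[2] = 1 + 1/5·h[0] + 3/5·h[2] + 1/10·h[3]
  h[3] = 1 + 1/10·h[0] + 3/10·h[2] + 1/5·h[3]
Solving the 3×3 linear system over states ≠ 1 gives exactly h = [305/89, 0, 455/89, 320/89] (h[1] = 0 is the target).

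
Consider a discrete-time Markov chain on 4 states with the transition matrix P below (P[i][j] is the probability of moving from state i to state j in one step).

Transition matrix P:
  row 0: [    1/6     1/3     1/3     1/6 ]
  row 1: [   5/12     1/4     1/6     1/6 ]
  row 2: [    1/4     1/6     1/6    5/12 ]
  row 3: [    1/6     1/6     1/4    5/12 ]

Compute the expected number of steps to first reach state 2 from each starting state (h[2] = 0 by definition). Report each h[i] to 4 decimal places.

h = [3.7143, 4.2857, 0.0000, 4.0000]

First-step conditioning: h[2] = 0; for i ≠ 2, h[i] = 1 + Σ_k P[i][k]·h[k].
  h[0] = 1 + 1/6·h[0] + 1/3·h[1] + 1/6·h[3]
  h[1] = 1 + 5/12·h[0] + 1/4·h[1] + 1/6·h[3]
  h[3] = 1 + 1/6·h[0] + 1/6·h[1] + 5/12·h[3]
Solving the 3×3 linear system over states ≠ 2 gives exactly h = [26/7, 30/7, 0, 4] (h[2] = 0 is the target).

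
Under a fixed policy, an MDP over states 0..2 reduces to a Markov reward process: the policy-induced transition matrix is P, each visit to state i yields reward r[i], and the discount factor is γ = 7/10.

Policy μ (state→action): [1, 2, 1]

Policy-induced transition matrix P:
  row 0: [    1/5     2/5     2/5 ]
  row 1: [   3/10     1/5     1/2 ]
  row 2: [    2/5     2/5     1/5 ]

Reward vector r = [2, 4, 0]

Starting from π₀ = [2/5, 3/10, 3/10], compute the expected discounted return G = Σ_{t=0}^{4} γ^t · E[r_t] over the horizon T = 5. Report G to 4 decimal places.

t=0: π = [0.4000, 0.3000, 0.3000], E[r] = 2.0000, γ^t·E[r] = 2.000000, running G = 2.000000
t=1: π = [0.2900, 0.3400, 0.3700], E[r] = 1.9400, γ^t·E[r] = 1.358000, running G = 3.358000
t=2: π = [0.3080, 0.3320, 0.3600], E[r] = 1.9440, γ^t·E[r] = 0.952560, running G = 4.310560
t=3: π = [0.3052, 0.3336, 0.3612], E[r] = 1.9448, γ^t·E[r] = 0.667066, running G = 4.977626
t=4: π = [0.3056, 0.3333, 0.3611], E[r] = 1.9443, γ^t·E[r] = 0.466831, running G = 5.444458

G = 5.4445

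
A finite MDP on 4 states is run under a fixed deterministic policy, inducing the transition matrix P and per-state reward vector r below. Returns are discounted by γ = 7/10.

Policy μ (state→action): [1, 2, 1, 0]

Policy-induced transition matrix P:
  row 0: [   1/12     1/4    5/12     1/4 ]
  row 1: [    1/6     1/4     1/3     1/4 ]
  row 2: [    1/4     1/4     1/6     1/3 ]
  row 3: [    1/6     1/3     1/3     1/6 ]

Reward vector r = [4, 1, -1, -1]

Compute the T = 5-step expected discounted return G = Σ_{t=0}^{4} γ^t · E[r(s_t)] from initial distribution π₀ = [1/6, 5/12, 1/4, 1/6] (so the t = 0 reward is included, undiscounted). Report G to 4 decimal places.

t=0: π = [0.1667, 0.4167, 0.2500, 0.1667], E[r] = 0.6667, γ^t·E[r] = 0.666667, running G = 0.666667
t=1: π = [0.1736, 0.2639, 0.3056, 0.2569], E[r] = 0.3958, γ^t·E[r] = 0.277083, running G = 0.943750
t=2: π = [0.1777, 0.2714, 0.2969, 0.2541], E[r] = 0.4311, γ^t·E[r] = 0.211256, running G = 1.155006
t=3: π = [0.1766, 0.2712, 0.2987, 0.2536], E[r] = 0.4253, γ^t·E[r] = 0.145894, running G = 1.300900
t=4: π = [0.1768, 0.2711, 0.2983, 0.2538], E[r] = 0.4265, γ^t·E[r] = 0.102391, running G = 1.403291

G = 1.4033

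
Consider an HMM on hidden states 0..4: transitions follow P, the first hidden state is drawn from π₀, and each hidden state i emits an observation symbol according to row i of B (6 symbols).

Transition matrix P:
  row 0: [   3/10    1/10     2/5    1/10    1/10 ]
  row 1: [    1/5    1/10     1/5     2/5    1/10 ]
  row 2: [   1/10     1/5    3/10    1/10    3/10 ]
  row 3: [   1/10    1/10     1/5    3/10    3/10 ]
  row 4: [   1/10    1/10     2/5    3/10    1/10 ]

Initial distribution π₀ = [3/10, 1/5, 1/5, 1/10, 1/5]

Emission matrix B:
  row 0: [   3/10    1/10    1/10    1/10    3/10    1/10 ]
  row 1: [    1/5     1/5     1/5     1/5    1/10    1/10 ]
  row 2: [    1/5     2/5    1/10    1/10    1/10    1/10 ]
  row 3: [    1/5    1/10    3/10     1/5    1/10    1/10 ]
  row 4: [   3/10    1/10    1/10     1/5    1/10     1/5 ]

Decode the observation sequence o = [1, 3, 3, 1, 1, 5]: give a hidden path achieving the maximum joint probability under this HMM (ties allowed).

path = [1, 3, 4, 2, 2, 4]

t=0: δ = [3.000e-02, 4.000e-02, 8.000e-02, 1.000e-02, 2.000e-02]  (obs o_0=1)
t=1: δ = [9.000e-04, 3.200e-03, 2.400e-03, 3.200e-03, 4.800e-03]  ψ = [0, 2, 2, 1, 2]  (obs o_1=3)
t=2: δ = [6.400e-05, 9.600e-05, 1.920e-04, 2.880e-04, 1.920e-04]  ψ = [1, 2, 4, 4, 3]  (obs o_2=3)
t=3: δ = [2.880e-06, 7.680e-06, 3.072e-05, 8.640e-06, 8.640e-06]  ψ = [3, 2, 4, 3, 3]  (obs o_3=1)
t=4: δ = [3.072e-07, 1.229e-06, 3.686e-06, 3.072e-07, 9.216e-07]  ψ = [2, 2, 2, 1, 2]  (obs o_4=1)
t=5: δ = [3.686e-08, 7.373e-08, 1.106e-07, 4.915e-08, 2.212e-07]  ψ = [2, 2, 2, 1, 2]  (obs o_5=5)
backtrack: best end state = 4; path = [1, 3, 4, 2, 2, 4]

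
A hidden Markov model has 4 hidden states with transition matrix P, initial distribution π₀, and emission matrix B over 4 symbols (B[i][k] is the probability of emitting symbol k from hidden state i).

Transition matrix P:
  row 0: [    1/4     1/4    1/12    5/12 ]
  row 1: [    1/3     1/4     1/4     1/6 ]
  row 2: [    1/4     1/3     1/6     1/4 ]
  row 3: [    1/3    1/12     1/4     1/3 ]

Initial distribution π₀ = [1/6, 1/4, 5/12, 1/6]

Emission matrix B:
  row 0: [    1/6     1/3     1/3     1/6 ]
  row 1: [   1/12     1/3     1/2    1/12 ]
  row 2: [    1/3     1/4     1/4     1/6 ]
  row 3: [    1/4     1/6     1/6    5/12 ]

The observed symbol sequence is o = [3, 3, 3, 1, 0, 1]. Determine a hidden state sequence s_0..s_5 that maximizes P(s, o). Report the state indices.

t=0: δ = [2.778e-02, 2.083e-02, 6.944e-02, 6.944e-02]  (obs o_0=3)
t=1: δ = [3.858e-03, 1.929e-03, 2.894e-03, 9.645e-03]  ψ = [3, 2, 3, 3]  (obs o_1=3)
t=2: δ = [5.358e-04, 8.038e-05, 4.019e-04, 1.340e-03]  ψ = [3, 0, 3, 3]  (obs o_2=3)
t=3: δ = [1.488e-04, 4.465e-05, 8.372e-05, 7.442e-05]  ψ = [3, 0, 3, 3]  (obs o_3=1)
t=4: δ = [6.202e-06, 3.101e-06, 6.202e-06, 1.550e-05]  ψ = [0, 0, 3, 0]  (obs o_4=0)
t=5: δ = [1.723e-06, 6.891e-07, 9.690e-07, 8.614e-07]  ψ = [3, 2, 3, 3]  (obs o_5=1)
backtrack: best end state = 0; path = [3, 3, 3, 0, 3, 0]

path = [3, 3, 3, 0, 3, 0]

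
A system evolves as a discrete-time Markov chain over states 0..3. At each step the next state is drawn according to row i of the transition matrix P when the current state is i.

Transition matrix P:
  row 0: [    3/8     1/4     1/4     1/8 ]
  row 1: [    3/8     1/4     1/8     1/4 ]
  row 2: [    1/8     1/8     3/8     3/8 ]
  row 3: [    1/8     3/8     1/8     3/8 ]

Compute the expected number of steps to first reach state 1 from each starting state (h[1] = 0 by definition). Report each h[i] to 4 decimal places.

First-step conditioning: h[1] = 0; for i ≠ 1, h[i] = 1 + Σ_k P[i][k]·h[k].
  h[0] = 1 + 3/8·h[0] + 1/4·h[2] + 1/8·h[3]
  h[2] = 1 + 1/8·h[0] + 3/8·h[2] + 3/8·h[3]
  h[3] = 1 + 1/8·h[0] + 1/8·h[2] + 3/8·h[3]
Solving the 3×3 linear system over states ≠ 1 gives exactly h = [4, 0, 48/11, 36/11] (h[1] = 0 is the target).

h = [4.0000, 0.0000, 4.3636, 3.2727]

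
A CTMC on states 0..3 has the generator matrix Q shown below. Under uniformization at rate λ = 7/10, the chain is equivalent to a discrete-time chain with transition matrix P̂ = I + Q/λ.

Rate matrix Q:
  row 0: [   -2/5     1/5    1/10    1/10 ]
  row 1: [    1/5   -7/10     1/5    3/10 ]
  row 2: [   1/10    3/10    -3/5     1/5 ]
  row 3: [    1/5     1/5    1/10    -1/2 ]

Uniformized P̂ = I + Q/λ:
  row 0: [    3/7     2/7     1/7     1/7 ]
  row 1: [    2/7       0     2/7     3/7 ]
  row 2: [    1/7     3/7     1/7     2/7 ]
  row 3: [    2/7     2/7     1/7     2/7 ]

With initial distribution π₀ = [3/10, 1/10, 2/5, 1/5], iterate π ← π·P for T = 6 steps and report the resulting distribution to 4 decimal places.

π = [0.3038, 0.2416, 0.1776, 0.2770]

t=0: π = [0.3000, 0.1000, 0.4000, 0.2000]
t=1: π = [0.2714, 0.3143, 0.1571, 0.2571]
t=2: π = [0.3020, 0.2184, 0.1878, 0.2918]
t=3: π = [0.3020, 0.2501, 0.1741, 0.2738]
t=4: π = [0.3040, 0.2391, 0.1786, 0.2783]
t=5: π = [0.3036, 0.2429, 0.1770, 0.2764]
t=6: π = [0.3038, 0.2416, 0.1776, 0.2770]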